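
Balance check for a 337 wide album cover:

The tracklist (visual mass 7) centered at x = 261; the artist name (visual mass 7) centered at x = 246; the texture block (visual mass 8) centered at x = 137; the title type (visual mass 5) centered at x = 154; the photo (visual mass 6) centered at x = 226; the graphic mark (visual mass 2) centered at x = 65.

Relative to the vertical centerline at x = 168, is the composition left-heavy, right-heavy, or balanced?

Total weight = 7 + 7 + 8 + 5 + 6 + 2 = 35.
x: (7·261 + 7·246 + 8·137 + 5·154 + 6·226 + 2·65) / 35 = 6901 / 35 ≈ 197.17
197.2 vs midline 168 → right-heavy.

right-heavy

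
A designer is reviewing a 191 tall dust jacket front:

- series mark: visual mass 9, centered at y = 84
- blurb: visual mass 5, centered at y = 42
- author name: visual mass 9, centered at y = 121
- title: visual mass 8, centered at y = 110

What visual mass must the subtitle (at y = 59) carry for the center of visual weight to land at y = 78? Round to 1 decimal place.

Existing Σw = 31 (9 + 5 + 9 + 8); existing moment 9·84 + 5·42 + 9·121 + 8·110 = 2935.
Set Σw·y/Σw = 78: (2935 + 59w) = 78·(31 + w).
Rearranging, w·(59 − 78) = 78·31 − 2935 = -517, so w ≈ -517/-19 = 27.21.

w ≈ 27.2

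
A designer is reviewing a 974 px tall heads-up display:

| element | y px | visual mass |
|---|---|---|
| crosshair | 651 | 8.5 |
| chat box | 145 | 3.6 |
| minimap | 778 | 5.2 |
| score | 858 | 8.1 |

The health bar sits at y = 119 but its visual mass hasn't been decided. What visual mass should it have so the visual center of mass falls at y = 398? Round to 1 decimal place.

w ≈ 24.9

Fixed elements: Σw = 8.5 + 3.6 + 5.2 + 8.1 = 25.4, Σw·y = 8.5·651 + 3.6·145 + 5.2·778 + 8.1·858 = 17050.9.
Balance at y = 398 requires (17050.9 + w·119) / (25.4 + w) = 398.
Rearranging, w·(119 − 398) = 398·25.4 − 17050.9 = -6941.7, so w ≈ -6941.7/-279 = 24.88.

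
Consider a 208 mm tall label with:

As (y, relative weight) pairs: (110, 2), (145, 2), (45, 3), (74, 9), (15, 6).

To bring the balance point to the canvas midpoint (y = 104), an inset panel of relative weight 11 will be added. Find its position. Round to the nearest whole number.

y ≈ 185

New total weight: (2 + 2 + 3 + 9 + 6) + 11 = 33.
y: target moment 33×104 = 3432; current 2·110 + 2·145 + 3·45 + 9·74 + 6·15 = 1401; the inset panel supplies 2031, so y = 2031/11 ≈ 184.64.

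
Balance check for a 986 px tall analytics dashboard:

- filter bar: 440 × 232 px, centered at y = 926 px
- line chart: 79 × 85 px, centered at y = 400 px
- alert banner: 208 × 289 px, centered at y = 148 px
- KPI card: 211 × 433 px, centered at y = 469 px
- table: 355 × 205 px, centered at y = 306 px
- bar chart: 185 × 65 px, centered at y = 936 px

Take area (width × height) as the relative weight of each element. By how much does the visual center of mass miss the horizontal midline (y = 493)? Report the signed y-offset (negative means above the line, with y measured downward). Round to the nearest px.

Areas → weights: filter bar 440·232 = 102080, line chart 79·85 = 6715, alert banner 208·289 = 60112, KPI card 211·433 = 91363, table 355·205 = 72775, bar chart 185·65 = 12025; Σw = 345070.
y: moment 182482453 / weight 345070 ≈ 528.83
Offset from y = 493: 528.83 − 493 ≈ 35.83.

≈ 36 px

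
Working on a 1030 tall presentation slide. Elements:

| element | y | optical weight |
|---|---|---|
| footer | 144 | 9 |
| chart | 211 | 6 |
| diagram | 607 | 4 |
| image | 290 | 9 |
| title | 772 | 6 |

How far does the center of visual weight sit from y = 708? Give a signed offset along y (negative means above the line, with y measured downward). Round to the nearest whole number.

Total weight = 9 + 6 + 4 + 9 + 6 = 34.
y-moment: 9·144 + 6·211 + 4·607 + 9·290 + 6·772 = 12232; centroid 12232/34 ≈ 359.76.
Against y = 708, that's 359.76 − 708 = -348.24.

≈ -348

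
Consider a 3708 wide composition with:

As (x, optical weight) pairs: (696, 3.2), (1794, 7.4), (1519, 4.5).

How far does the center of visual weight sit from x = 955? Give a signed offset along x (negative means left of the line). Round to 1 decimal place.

Total weight = 3.2 + 7.4 + 4.5 = 15.1.
Σw·x = 3.2·696 + 7.4·1794 + 4.5·1519 = 22338.3, so x̄ = 22338.3/15.1 ≈ 1479.36.
Against x = 955, that's 1479.36 − 955 = 524.36.

≈ 524.4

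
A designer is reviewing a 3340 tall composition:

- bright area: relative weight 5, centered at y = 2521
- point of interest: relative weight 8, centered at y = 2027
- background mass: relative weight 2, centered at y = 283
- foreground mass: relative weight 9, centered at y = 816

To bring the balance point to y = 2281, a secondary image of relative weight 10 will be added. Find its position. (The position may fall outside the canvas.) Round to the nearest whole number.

With the secondary image, Σw becomes 5 + 8 + 2 + 9 + 10 = 34.
y: target moment 34×2281 = 77554; current 5·2521 + 8·2027 + 2·283 + 9·816 = 36731; the secondary image supplies 40823, so y = 40823/10 ≈ 4082.30.

y ≈ 4082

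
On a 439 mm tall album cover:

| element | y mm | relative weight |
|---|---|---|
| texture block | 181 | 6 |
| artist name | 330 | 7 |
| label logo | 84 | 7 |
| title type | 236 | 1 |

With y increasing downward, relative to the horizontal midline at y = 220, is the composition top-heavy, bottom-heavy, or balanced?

Σw = 6 + 7 + 7 + 1 = 21.
Σw·y = 6·181 + 7·330 + 7·84 + 1·236 = 4220, so ȳ = 4220/21 ≈ 200.95.
Since 201.0 is above (smaller y than) 220, the composition reads top-heavy.

top-heavy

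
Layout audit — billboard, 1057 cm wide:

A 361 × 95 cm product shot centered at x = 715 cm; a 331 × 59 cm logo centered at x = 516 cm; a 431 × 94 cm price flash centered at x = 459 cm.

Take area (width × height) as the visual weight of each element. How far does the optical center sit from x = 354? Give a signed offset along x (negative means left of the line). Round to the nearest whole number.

≈ 210 cm

Taking area as weight: product shot 361·95 = 34295, logo 331·59 = 19529, price flash 431·94 = 40514. Sum 94338.
Σw·x = 34295·715 + 19529·516 + 40514·459 = 53193815, so x̄ = 53193815/94338 ≈ 563.86.
Offset from x = 354: 563.86 − 354 ≈ 209.86.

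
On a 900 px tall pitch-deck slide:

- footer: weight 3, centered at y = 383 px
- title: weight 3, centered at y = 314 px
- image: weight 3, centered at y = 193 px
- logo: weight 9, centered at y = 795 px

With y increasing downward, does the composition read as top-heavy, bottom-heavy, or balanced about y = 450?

Σw = 3 + 3 + 3 + 9 = 18.
y-moment: 3·383 + 3·314 + 3·193 + 9·795 = 9825; centroid 9825/18 ≈ 545.83.
545.8 lies below (larger y than) the midline 450, so the layout is bottom-heavy.

bottom-heavy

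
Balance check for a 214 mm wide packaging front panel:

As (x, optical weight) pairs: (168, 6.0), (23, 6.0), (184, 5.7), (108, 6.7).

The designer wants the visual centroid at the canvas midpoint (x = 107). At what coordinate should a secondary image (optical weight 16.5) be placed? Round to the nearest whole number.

x ≈ 88

With the secondary image, Σw becomes 6.0 + 6.0 + 5.7 + 6.7 + 16.5 = 40.9.
x: need Σw·x = 40.9·107 = 4376.3. Existing = 6.0·168 + 6.0·23 + 5.7·184 + 6.7·108 = 2918.4. Remainder 1457.9 / 16.5 ≈ 88.36.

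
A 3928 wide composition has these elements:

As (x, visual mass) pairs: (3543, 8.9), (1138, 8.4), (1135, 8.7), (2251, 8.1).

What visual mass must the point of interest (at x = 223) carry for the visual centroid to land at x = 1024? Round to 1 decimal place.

w ≈ 42.8

Known weights sum to 8.9 + 8.4 + 8.7 + 8.1 = 34.1; their moment is 8.9·3543 + 8.4·1138 + 8.7·1135 + 8.1·2251 = 69199.5.
For the centroid to hit 1024: (69199.5 + w·223) / (34.1 + w) = 1024.
Solving: w = (1024·34.1 − 69199.5) / (223 − 1024) = -34281.1 / -801 ≈ 42.80.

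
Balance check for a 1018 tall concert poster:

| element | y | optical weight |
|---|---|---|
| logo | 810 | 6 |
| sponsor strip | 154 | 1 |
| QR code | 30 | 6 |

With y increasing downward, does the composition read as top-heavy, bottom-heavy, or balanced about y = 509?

Σw = 6 + 1 + 6 = 13.
Σw·y = 6·810 + 1·154 + 6·30 = 5194, so ȳ = 5194/13 ≈ 399.54.
399.5 vs midline 509 → top-heavy.

top-heavy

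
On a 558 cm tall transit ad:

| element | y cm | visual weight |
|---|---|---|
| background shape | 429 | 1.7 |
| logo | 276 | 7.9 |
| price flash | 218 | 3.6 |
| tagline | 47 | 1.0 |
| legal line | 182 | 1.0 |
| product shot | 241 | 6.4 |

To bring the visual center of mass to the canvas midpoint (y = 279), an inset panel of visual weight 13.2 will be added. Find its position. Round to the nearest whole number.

After adding the inset panel, total weight = 1.7 + 7.9 + 3.6 + 1.0 + 1.0 + 6.4 + 13.2 = 34.8.
Along y: (5465.9 + 13.2·y) / 34.8 = 279 (existing moment 1.7·429 + 7.9·276 + 3.6·218 + 1.0·47 + 1.0·182 + 6.4·241 = 5465.9) ⇒ y = (9709.2 − 5465.9) / 13.2 ≈ 321.46.

y ≈ 321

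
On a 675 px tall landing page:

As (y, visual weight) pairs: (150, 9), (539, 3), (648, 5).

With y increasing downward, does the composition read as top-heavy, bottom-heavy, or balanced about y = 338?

Weights sum to 9 + 3 + 5 = 17.
y: (9·150 + 3·539 + 5·648) / 17 = 6207 / 17 ≈ 365.12
365.1 vs midline 338 → bottom-heavy.

bottom-heavy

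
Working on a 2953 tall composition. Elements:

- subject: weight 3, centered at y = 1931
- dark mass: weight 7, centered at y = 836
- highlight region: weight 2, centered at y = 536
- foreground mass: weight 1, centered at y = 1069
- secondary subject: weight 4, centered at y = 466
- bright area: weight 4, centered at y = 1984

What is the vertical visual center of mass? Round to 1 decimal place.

y ≈ 1123.1

Weights sum to 3 + 7 + 2 + 1 + 4 + 4 = 21.
Σw·y = 3·1931 + 7·836 + 2·536 + 1·1069 + 4·466 + 4·1984 = 23586, so ȳ = 23586/21 ≈ 1123.14.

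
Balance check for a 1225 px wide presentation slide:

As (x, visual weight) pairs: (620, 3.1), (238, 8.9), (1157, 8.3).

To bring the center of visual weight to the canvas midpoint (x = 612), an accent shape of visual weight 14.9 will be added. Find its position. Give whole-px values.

After adding the accent shape, total weight = 3.1 + 8.9 + 8.3 + 14.9 = 35.2.
x: target moment 35.2×612 = 21542.4; current 3.1·620 + 8.9·238 + 8.3·1157 = 13643.3; the accent shape supplies 7899.1, so x = 7899.1/14.9 ≈ 530.14.

x ≈ 530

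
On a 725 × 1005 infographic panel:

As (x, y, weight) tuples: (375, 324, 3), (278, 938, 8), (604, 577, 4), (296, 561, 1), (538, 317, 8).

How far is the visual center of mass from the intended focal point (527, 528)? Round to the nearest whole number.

≈ 108

Total weight = 3 + 8 + 4 + 1 + 8 = 24.
x: (3·375 + 8·278 + 4·604 + 1·296 + 8·538) / 24 = 10365 / 24 ≈ 431.88
y: (3·324 + 8·938 + 4·577 + 1·561 + 8·317) / 24 = 13881 / 24 ≈ 578.38
Offset from (527, 528): Δx ≈ -95.12, Δy ≈ 50.38; distance = √(Δx² + Δy²) ≈ 107.64.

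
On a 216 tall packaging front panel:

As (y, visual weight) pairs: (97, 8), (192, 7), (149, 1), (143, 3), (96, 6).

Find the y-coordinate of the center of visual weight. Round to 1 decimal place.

y ≈ 131.0

Total weight = 8 + 7 + 1 + 3 + 6 = 25.
y-moment: 8·97 + 7·192 + 1·149 + 3·143 + 6·96 = 3274; centroid 3274/25 ≈ 130.96.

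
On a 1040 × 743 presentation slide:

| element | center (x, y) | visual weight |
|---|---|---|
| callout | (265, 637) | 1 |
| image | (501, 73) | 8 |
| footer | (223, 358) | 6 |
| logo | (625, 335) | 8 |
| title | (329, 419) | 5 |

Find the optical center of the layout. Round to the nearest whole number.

(438, 291)

Weights sum to 1 + 8 + 6 + 8 + 5 = 28.
x-moment: 1·265 + 8·501 + 6·223 + 8·625 + 5·329 = 12256; centroid 12256/28 ≈ 437.71.
y-moment: 1·637 + 8·73 + 6·358 + 8·335 + 5·419 = 8144; centroid 8144/28 ≈ 290.86.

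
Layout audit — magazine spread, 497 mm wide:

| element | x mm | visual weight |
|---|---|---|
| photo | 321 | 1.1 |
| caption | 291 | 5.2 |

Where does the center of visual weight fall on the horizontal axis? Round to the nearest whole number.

Σw = 1.1 + 5.2 = 6.3.
Σw·x = 1.1·321 + 5.2·291 = 1866.3, so x̄ = 1866.3/6.3 ≈ 296.24.

x ≈ 296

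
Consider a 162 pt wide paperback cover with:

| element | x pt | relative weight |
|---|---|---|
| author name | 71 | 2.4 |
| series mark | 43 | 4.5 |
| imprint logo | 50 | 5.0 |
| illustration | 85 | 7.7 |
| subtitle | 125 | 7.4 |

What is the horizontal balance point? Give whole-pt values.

Σw = 2.4 + 4.5 + 5.0 + 7.7 + 7.4 = 27.0.
x: (2.4·71 + 4.5·43 + 5.0·50 + 7.7·85 + 7.4·125) / 27.0 = 2193.4 / 27.0 ≈ 81.24

x ≈ 81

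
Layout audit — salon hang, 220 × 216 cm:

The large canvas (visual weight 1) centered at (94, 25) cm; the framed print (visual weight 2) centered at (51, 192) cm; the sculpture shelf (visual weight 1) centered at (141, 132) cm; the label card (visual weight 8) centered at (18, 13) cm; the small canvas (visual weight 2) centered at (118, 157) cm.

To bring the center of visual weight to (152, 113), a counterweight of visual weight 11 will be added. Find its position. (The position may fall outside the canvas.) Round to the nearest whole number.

New total weight: (1 + 2 + 1 + 8 + 2) + 11 = 25.
x: target moment 25×152 = 3800; current 1·94 + 2·51 + 1·141 + 8·18 + 2·118 = 717; the counterweight supplies 3083, so x = 3083/11 ≈ 280.27.
y: target moment 25×113 = 2825; current 1·25 + 2·192 + 1·132 + 8·13 + 2·157 = 959; the counterweight supplies 1866, so y = 1866/11 ≈ 169.64.

(280, 170)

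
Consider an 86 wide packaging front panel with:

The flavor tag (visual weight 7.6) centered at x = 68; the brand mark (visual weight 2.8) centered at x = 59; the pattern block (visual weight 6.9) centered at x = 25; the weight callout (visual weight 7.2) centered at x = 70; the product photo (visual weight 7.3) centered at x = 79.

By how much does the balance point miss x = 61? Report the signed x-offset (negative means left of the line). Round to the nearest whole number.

≈ 0

Weights sum to 7.6 + 2.8 + 6.9 + 7.2 + 7.3 = 31.8.
Σw·x = 7.6·68 + 2.8·59 + 6.9·25 + 7.2·70 + 7.3·79 = 1935.2, so x̄ = 1935.2/31.8 ≈ 60.86.
Against x = 61, that's 60.86 − 61 = -0.14.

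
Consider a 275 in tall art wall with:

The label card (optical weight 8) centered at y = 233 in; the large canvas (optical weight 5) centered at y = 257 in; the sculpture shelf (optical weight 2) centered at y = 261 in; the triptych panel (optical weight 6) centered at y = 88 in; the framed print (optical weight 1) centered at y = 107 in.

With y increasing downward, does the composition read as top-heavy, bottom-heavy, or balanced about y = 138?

bottom-heavy

Weights sum to 8 + 5 + 2 + 6 + 1 = 22.
y: (8·233 + 5·257 + 2·261 + 6·88 + 1·107) / 22 = 4306 / 22 ≈ 195.73
195.7 vs midline 138 → bottom-heavy.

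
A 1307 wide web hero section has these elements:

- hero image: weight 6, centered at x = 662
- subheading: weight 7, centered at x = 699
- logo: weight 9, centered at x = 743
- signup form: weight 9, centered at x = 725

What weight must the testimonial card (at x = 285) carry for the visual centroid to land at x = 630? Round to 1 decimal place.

Known weights sum to 6 + 7 + 9 + 9 = 31; their moment is 6·662 + 7·699 + 9·743 + 9·725 = 22077.
For the centroid to hit 630: (22077 + w·285) / (31 + w) = 630.
So w = (630·31 − 22077)/(285 − 630) = -2547/-345 ≈ 7.38.

w ≈ 7.4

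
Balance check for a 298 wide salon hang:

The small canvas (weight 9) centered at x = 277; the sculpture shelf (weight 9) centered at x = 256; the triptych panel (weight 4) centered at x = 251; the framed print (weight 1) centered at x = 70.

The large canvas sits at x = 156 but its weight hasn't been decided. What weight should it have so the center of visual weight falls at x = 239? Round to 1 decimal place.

w ≈ 4.5

Known weights sum to 9 + 9 + 4 + 1 = 23; their moment is 9·277 + 9·256 + 4·251 + 1·70 = 5871.
For the centroid to hit 239: (5871 + w·156) / (23 + w) = 239.
Solving: w = (239·23 − 5871) / (156 − 239) = -374 / -83 ≈ 4.51.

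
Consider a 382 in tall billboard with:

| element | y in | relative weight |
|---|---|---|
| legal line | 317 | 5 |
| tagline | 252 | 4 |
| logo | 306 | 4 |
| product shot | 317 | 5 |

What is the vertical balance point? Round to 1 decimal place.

Weights sum to 5 + 4 + 4 + 5 = 18.
y-moment: 5·317 + 4·252 + 4·306 + 5·317 = 5402; centroid 5402/18 ≈ 300.11.

y ≈ 300.1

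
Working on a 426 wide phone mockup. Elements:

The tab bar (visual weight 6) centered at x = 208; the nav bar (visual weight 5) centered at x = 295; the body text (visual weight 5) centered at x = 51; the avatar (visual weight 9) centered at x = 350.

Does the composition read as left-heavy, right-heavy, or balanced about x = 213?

right-heavy

Σw = 6 + 5 + 5 + 9 = 25.
x-moment: 6·208 + 5·295 + 5·51 + 9·350 = 6128; centroid 6128/25 ≈ 245.12.
245.1 vs midline 213 → right-heavy.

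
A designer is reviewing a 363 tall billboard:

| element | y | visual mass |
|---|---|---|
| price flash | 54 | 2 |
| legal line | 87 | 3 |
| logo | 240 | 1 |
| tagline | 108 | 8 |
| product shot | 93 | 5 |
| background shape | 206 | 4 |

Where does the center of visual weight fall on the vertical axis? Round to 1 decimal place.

y ≈ 120.1

Total weight = 2 + 3 + 1 + 8 + 5 + 4 = 23.
y: moment 2762 / weight 23 ≈ 120.09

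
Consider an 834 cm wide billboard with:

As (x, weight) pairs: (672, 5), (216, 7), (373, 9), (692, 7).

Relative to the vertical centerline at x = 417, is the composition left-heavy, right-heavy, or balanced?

Σw = 5 + 7 + 9 + 7 = 28.
x-moment: 5·672 + 7·216 + 9·373 + 7·692 = 13073; centroid 13073/28 ≈ 466.89.
Since 466.9 is right of 417, the composition reads right-heavy.

right-heavy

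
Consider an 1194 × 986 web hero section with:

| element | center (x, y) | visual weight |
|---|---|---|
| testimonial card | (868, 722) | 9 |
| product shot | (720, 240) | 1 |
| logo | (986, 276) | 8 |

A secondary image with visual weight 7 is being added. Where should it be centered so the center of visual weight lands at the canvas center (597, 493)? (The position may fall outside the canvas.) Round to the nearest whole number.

After adding the secondary image, total weight = 9 + 1 + 8 + 7 = 25.
Along x: (16420 + 7·x) / 25 = 597 (existing moment 9·868 + 1·720 + 8·986 = 16420) ⇒ x = (14925 − 16420) / 7 ≈ -213.57.
Along y: (8946 + 7·y) / 25 = 493 (existing moment 9·722 + 1·240 + 8·276 = 8946) ⇒ y = (12325 − 8946) / 7 ≈ 482.71.

(-214, 483)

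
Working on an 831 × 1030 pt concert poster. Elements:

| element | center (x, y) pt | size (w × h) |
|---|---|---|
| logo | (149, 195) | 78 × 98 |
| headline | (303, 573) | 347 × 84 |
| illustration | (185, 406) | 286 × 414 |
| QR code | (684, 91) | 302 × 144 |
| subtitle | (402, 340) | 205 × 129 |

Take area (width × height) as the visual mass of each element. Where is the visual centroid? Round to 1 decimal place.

Taking area as weight: logo 78·98 = 7644, headline 347·84 = 29148, illustration 286·414 = 118404, QR code 302·144 = 43488, subtitle 205·129 = 26445. Sum 225129.
x-moment: 7644·149 + 29148·303 + 118404·185 + 43488·684 + 26445·402 = 72252222; centroid 72252222/225129 ≈ 320.94.
y-moment: 7644·195 + 29148·573 + 118404·406 + 43488·91 + 26445·340 = 79213116; centroid 79213116/225129 ≈ 351.86.

(320.9, 351.9)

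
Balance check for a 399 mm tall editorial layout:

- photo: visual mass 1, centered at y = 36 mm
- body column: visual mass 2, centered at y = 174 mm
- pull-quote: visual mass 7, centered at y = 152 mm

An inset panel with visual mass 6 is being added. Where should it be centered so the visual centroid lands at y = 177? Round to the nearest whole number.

New total weight: (1 + 2 + 7) + 6 = 16.
y: target moment 16×177 = 2832; current 1·36 + 2·174 + 7·152 = 1448; the inset panel supplies 1384, so y = 1384/6 ≈ 230.67.

y ≈ 231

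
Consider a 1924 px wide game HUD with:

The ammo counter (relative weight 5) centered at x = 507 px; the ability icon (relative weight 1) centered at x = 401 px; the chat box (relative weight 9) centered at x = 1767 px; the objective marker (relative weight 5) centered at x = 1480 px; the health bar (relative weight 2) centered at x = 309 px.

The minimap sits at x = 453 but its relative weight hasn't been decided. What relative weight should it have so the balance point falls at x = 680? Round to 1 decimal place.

Known weights sum to 5 + 1 + 9 + 5 + 2 = 22; their moment is 5·507 + 1·401 + 9·1767 + 5·1480 + 2·309 = 26857.
Set Σw·x/Σw = 680: (26857 + 453w) = 680·(22 + w).
So w = (680·22 − 26857)/(453 − 680) = -11897/-227 ≈ 52.41.

w ≈ 52.4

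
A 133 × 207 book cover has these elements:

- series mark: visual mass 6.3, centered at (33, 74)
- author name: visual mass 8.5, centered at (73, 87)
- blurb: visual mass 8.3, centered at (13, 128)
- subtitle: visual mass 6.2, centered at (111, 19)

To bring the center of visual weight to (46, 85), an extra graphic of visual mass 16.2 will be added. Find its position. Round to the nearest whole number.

(29, 91)

New total weight: (6.3 + 8.5 + 8.3 + 6.2) + 16.2 = 45.5.
Along x: (1624.5 + 16.2·x) / 45.5 = 46 (existing moment 6.3·33 + 8.5·73 + 8.3·13 + 6.2·111 = 1624.5) ⇒ x = (2093.0 − 1624.5) / 16.2 ≈ 28.92.
Along y: (2385.9 + 16.2·y) / 45.5 = 85 (existing moment 6.3·74 + 8.5·87 + 8.3·128 + 6.2·19 = 2385.9) ⇒ y = (3867.5 − 2385.9) / 16.2 ≈ 91.46.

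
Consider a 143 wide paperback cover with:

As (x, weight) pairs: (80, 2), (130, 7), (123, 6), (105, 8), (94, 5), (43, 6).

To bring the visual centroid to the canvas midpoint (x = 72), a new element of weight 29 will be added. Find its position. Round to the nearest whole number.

With the new element, Σw becomes 2 + 7 + 6 + 8 + 5 + 6 + 29 = 63.
x: target moment 63×72 = 4536; current 2·80 + 7·130 + 6·123 + 8·105 + 5·94 + 6·43 = 3376; the new element supplies 1160, so x = 1160/29 ≈ 40.00.

x ≈ 40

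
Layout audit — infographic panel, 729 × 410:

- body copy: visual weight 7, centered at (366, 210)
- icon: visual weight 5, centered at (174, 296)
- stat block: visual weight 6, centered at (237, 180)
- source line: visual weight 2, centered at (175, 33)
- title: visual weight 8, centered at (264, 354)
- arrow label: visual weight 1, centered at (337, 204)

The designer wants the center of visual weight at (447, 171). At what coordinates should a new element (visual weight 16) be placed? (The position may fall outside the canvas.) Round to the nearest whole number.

After adding the new element, total weight = 7 + 5 + 6 + 2 + 8 + 1 + 16 = 45.
x: target moment 45×447 = 20115; current 7·366 + 5·174 + 6·237 + 2·175 + 8·264 + 1·337 = 7653; the new element supplies 12462, so x = 12462/16 ≈ 778.88.
y: target moment 45×171 = 7695; current 7·210 + 5·296 + 6·180 + 2·33 + 8·354 + 1·204 = 7132; the new element supplies 563, so y = 563/16 ≈ 35.19.

(779, 35)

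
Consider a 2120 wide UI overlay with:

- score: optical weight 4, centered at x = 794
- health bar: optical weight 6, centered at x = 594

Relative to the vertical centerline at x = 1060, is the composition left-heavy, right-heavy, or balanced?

left-heavy

Total weight = 4 + 6 = 10.
x: (4·794 + 6·594) / 10 = 6740 / 10 ≈ 674.00
674.0 vs midline 1060 → left-heavy.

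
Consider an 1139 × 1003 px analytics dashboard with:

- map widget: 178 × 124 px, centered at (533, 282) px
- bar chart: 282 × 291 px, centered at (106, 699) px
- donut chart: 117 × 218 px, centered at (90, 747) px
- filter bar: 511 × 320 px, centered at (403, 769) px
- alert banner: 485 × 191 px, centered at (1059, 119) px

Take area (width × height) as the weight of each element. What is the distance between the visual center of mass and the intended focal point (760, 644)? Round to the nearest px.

≈ 286 px

Taking area as weight: map widget 178·124 = 22072, bar chart 282·291 = 82062, donut chart 117·218 = 25506, filter bar 511·320 = 163520, alert banner 485·191 = 92635. Sum 385795.
x-moment: 22072·533 + 82062·106 + 25506·90 + 163520·403 + 92635·1059 = 186757513; centroid 186757513/385795 ≈ 484.08.
y-moment: 22072·282 + 82062·699 + 25506·747 + 163520·769 + 92635·119 = 219409069; centroid 219409069/385795 ≈ 568.72.
Relative to (760, 644): Δ = (-275.92, -75.28); |Δ| = √(-275.92² + -75.28²) ≈ 286.00.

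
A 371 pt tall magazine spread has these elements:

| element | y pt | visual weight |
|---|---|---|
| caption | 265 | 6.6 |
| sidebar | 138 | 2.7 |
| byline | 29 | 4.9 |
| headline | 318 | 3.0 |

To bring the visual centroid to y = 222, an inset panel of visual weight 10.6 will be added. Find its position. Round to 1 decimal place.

New total weight: (6.6 + 2.7 + 4.9 + 3.0) + 10.6 = 27.8.
y: target moment 27.8×222 = 6171.6; current 6.6·265 + 2.7·138 + 4.9·29 + 3.0·318 = 3217.7; the inset panel supplies 2953.9, so y = 2953.9/10.6 ≈ 278.67.

y ≈ 278.7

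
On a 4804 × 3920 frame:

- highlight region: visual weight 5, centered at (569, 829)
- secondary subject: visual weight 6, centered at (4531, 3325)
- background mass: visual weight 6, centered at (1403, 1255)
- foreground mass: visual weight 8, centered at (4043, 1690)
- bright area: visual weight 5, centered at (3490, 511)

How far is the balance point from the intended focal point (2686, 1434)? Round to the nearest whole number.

Weights sum to 5 + 6 + 6 + 8 + 5 = 30.
Σw·x = 5·569 + 6·4531 + 6·1403 + 8·4043 + 5·3490 = 88243, so x̄ = 88243/30 ≈ 2941.43.
Σw·y = 5·829 + 6·3325 + 6·1255 + 8·1690 + 5·511 = 47700, so ȳ = 47700/30 ≈ 1590.00.
Relative to (2686, 1434): Δ = (255.43, 156.00); |Δ| = √(255.43² + 156.00²) ≈ 299.30.

≈ 299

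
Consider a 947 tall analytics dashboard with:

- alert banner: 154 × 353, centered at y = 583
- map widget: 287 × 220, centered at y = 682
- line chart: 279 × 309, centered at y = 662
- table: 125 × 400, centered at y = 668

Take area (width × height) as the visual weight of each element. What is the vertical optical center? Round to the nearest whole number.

y ≈ 651

Areas: alert banner 154·353 = 54362, map widget 287·220 = 63140, line chart 279·309 = 86211, table 125·400 = 50000. Total weight = 253713.
y: (54362·583 + 63140·682 + 86211·662 + 50000·668) / 253713 = 165226208 / 253713 ≈ 651.23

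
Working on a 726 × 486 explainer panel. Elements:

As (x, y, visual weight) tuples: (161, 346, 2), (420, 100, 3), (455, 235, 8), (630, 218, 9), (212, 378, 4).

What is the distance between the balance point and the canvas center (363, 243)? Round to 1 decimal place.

≈ 88.5

Total weight = 2 + 3 + 8 + 9 + 4 = 26.
x-moment: 2·161 + 3·420 + 8·455 + 9·630 + 4·212 = 11740; centroid 11740/26 ≈ 451.54.
y-moment: 2·346 + 3·100 + 8·235 + 9·218 + 4·378 = 6346; centroid 6346/26 ≈ 244.08.
From (363, 243): dx = 88.54, dy = 1.08, so the distance is √(dx²+dy²) ≈ 88.55.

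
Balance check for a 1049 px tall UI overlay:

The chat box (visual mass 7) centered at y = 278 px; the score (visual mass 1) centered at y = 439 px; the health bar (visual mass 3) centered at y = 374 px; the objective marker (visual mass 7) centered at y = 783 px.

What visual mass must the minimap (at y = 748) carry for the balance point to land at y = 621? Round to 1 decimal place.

w ≈ 17.2

Fixed elements: Σw = 7 + 1 + 3 + 7 = 18, Σw·y = 7·278 + 1·439 + 3·374 + 7·783 = 8988.
Balance at y = 621 requires (8988 + w·748) / (18 + w) = 621.
Rearranging, w·(748 − 621) = 621·18 − 8988 = 2190, so w ≈ 2190/127 = 17.24.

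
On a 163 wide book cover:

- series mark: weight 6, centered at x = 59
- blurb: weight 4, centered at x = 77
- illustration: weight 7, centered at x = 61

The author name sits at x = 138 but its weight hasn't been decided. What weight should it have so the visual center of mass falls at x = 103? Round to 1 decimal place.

w ≈ 18.9

Known weights sum to 6 + 4 + 7 = 17; their moment is 6·59 + 4·77 + 7·61 = 1089.
Set Σw·x/Σw = 103: (1089 + 138w) = 103·(17 + w).
Rearranging, w·(138 − 103) = 103·17 − 1089 = 662, so w ≈ 662/35 = 18.91.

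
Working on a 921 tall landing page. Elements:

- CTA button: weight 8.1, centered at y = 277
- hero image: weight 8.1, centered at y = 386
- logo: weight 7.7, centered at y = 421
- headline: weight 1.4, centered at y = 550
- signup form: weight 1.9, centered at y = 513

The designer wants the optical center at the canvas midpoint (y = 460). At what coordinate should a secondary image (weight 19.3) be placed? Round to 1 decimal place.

y ≈ 571.7

With the secondary image, Σw becomes 8.1 + 8.1 + 7.7 + 1.4 + 1.9 + 19.3 = 46.5.
y: target moment 46.5×460 = 21390.0; current 8.1·277 + 8.1·386 + 7.7·421 + 1.4·550 + 1.9·513 = 10356.7; the secondary image supplies 11033.3, so y = 11033.3/19.3 ≈ 571.67.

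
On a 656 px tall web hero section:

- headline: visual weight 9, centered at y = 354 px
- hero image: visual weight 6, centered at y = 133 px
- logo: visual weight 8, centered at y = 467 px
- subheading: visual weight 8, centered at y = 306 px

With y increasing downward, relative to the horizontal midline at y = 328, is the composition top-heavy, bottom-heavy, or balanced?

Weights sum to 9 + 6 + 8 + 8 = 31.
Σw·y = 9·354 + 6·133 + 8·467 + 8·306 = 10168, so ȳ = 10168/31 ≈ 328.00.
The centroid 328.00 matches the midline at 328, so the layout is balanced.

balanced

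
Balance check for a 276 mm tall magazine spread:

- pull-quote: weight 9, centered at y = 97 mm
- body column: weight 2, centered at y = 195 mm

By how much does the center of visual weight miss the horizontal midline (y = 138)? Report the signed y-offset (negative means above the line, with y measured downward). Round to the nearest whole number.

Total weight = 9 + 2 = 11.
Σw·y = 9·97 + 2·195 = 1263, so ȳ = 1263/11 ≈ 114.82.
Against y = 138, that's 114.82 − 138 = -23.18.

≈ -23 mm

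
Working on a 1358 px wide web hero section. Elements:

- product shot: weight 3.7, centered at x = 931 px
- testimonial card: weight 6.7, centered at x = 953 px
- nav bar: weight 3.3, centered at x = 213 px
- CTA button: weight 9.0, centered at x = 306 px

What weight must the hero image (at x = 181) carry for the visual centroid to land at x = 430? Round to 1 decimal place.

w ≈ 14.2

Known weights sum to 3.7 + 6.7 + 3.3 + 9.0 = 22.7; their moment is 3.7·931 + 6.7·953 + 3.3·213 + 9.0·306 = 13286.7.
For the centroid to hit 430: (13286.7 + w·181) / (22.7 + w) = 430.
So w = (430·22.7 − 13286.7)/(181 − 430) = -3525.7/-249 ≈ 14.16.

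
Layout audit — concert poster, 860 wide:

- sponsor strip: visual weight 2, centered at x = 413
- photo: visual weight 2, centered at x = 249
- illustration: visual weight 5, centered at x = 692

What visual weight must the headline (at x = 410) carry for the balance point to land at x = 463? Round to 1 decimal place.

w ≈ 11.6

Fixed elements: Σw = 2 + 2 + 5 = 9, Σw·x = 2·413 + 2·249 + 5·692 = 4784.
Set Σw·x/Σw = 463: (4784 + 410w) = 463·(9 + w).
Rearranging, w·(410 − 463) = 463·9 − 4784 = -617, so w ≈ -617/-53 = 11.64.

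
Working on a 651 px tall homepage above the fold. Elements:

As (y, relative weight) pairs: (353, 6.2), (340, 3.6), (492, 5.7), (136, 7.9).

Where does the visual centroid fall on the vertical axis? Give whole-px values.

y ≈ 312

Weights sum to 6.2 + 3.6 + 5.7 + 7.9 = 23.4.
Σw·y = 6.2·353 + 3.6·340 + 5.7·492 + 7.9·136 = 7291.4, so ȳ = 7291.4/23.4 ≈ 311.60.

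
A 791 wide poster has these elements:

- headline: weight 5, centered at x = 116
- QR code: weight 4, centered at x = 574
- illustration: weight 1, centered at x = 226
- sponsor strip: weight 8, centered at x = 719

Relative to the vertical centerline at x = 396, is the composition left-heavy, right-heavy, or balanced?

Weights sum to 5 + 4 + 1 + 8 = 18.
x-moment: 5·116 + 4·574 + 1·226 + 8·719 = 8854; centroid 8854/18 ≈ 491.89.
491.9 vs midline 396 → right-heavy.

right-heavy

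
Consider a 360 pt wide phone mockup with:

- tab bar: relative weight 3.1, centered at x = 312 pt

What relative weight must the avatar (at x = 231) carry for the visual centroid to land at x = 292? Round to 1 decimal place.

Known: weight 3.1 with moment 3.1·312 = 967.2.
Set Σw·x/Σw = 292: (967.2 + 231w) = 292·(3.1 + w).
Rearranging, w·(231 − 292) = 292·3.1 − 967.2 = -62.0, so w ≈ -62.0/-61 = 1.02.

w ≈ 1.0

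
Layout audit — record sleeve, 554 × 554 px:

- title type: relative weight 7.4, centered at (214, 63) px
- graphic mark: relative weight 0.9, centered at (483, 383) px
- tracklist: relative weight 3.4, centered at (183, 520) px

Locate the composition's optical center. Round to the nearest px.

Total weight = 7.4 + 0.9 + 3.4 = 11.7.
x: (7.4·214 + 0.9·483 + 3.4·183) / 11.7 = 2640.5 / 11.7 ≈ 225.68
y: (7.4·63 + 0.9·383 + 3.4·520) / 11.7 = 2578.9 / 11.7 ≈ 220.42

(226, 220)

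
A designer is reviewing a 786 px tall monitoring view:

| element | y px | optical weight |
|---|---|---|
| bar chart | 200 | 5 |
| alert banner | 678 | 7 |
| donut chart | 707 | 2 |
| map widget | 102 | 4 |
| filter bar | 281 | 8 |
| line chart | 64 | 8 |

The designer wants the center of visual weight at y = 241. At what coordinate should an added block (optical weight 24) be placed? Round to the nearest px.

y ≈ 152

New total weight: (5 + 7 + 2 + 4 + 8 + 8) + 24 = 58.
y: need Σw·y = 58·241 = 13978. Existing = 5·200 + 7·678 + 2·707 + 4·102 + 8·281 + 8·64 = 10328. Remainder 3650 / 24 ≈ 152.08.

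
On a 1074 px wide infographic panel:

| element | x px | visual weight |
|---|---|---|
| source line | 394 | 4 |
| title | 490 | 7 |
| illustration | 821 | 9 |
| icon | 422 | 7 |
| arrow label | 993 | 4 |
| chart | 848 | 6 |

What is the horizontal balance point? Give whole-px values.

Total weight = 4 + 7 + 9 + 7 + 4 + 6 = 37.
Σw·x = 4·394 + 7·490 + 9·821 + 7·422 + 4·993 + 6·848 = 24409, so x̄ = 24409/37 ≈ 659.70.

x ≈ 660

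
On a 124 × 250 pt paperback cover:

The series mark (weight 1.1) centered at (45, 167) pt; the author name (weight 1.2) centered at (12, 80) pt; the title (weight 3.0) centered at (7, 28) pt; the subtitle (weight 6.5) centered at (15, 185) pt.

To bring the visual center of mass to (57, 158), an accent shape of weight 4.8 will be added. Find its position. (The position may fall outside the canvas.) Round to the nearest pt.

(159, 220)

With the accent shape, Σw becomes 1.1 + 1.2 + 3.0 + 6.5 + 4.8 = 16.6.
x: target moment 16.6×57 = 946.2; current 1.1·45 + 1.2·12 + 3.0·7 + 6.5·15 = 182.4; the accent shape supplies 763.8, so x = 763.8/4.8 ≈ 159.13.
y: target moment 16.6×158 = 2622.8; current 1.1·167 + 1.2·80 + 3.0·28 + 6.5·185 = 1566.2; the accent shape supplies 1056.6, so y = 1056.6/4.8 ≈ 220.13.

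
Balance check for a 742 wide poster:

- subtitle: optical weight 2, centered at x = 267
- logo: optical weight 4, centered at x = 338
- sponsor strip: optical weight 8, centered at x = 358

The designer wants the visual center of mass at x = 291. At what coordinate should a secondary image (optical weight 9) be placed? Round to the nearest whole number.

With the secondary image, Σw becomes 2 + 4 + 8 + 9 = 23.
x: target moment 23×291 = 6693; current 2·267 + 4·338 + 8·358 = 4750; the secondary image supplies 1943, so x = 1943/9 ≈ 215.89.

x ≈ 216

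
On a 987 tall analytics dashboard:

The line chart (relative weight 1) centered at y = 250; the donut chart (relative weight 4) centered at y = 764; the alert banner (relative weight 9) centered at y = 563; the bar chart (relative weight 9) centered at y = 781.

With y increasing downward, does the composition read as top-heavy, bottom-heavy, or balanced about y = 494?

bottom-heavy

Σw = 1 + 4 + 9 + 9 = 23.
Σw·y = 1·250 + 4·764 + 9·563 + 9·781 = 15402, so ȳ = 15402/23 ≈ 669.65.
669.7 vs midline 494 → bottom-heavy.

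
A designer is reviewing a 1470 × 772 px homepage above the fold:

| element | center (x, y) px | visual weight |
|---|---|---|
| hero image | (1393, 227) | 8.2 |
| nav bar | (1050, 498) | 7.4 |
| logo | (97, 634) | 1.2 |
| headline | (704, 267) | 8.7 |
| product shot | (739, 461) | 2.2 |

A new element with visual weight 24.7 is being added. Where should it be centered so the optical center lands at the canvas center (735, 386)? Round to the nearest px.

After adding the new element, total weight = 8.2 + 7.4 + 1.2 + 8.7 + 2.2 + 24.7 = 52.4.
x: need Σw·x = 52.4·735 = 38514.0. Existing = 8.2·1393 + 7.4·1050 + 1.2·97 + 8.7·704 + 2.2·739 = 27059.6. Remainder 11454.4 / 24.7 ≈ 463.74.
y: need Σw·y = 52.4·386 = 20226.4. Existing = 8.2·227 + 7.4·498 + 1.2·634 + 8.7·267 + 2.2·461 = 9644.5. Remainder 10581.9 / 24.7 ≈ 428.42.

(464, 428)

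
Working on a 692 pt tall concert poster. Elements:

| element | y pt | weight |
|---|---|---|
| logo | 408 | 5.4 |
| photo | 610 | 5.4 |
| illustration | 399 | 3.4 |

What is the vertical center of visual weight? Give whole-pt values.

y ≈ 483

Weights sum to 5.4 + 5.4 + 3.4 = 14.2.
y-moment: 5.4·408 + 5.4·610 + 3.4·399 = 6853.8; centroid 6853.8/14.2 ≈ 482.66.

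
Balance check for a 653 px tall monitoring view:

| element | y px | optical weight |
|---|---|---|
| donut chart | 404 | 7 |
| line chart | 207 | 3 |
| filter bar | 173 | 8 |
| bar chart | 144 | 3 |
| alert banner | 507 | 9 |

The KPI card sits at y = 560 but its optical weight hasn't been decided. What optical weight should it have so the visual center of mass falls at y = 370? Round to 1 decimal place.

w ≈ 6.7

Existing Σw = 30 (7 + 3 + 8 + 3 + 9); existing moment 7·404 + 3·207 + 8·173 + 3·144 + 9·507 = 9828.
Set Σw·y/Σw = 370: (9828 + 560w) = 370·(30 + w).
Rearranging, w·(560 − 370) = 370·30 − 9828 = 1272, so w ≈ 1272/190 = 6.69.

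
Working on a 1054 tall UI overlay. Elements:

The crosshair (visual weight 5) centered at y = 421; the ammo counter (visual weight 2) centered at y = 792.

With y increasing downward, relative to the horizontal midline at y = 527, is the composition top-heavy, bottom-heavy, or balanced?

balanced

Total weight = 5 + 2 = 7.
y: (5·421 + 2·792) / 7 = 3689 / 7 ≈ 527.00
527.00 = 527 exactly: balanced.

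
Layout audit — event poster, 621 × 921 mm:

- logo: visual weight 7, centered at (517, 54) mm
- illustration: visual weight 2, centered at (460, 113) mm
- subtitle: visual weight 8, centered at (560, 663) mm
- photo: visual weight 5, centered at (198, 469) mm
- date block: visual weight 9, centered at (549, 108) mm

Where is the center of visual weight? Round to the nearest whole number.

(482, 298)

Total weight = 7 + 2 + 8 + 5 + 9 = 31.
x: (7·517 + 2·460 + 8·560 + 5·198 + 9·549) / 31 = 14950 / 31 ≈ 482.26
y: (7·54 + 2·113 + 8·663 + 5·469 + 9·108) / 31 = 9225 / 31 ≈ 297.58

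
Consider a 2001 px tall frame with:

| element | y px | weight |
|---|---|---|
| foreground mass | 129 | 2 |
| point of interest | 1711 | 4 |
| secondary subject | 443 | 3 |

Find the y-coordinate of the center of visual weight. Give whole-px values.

Σw = 2 + 4 + 3 = 9.
y: (2·129 + 4·1711 + 3·443) / 9 = 8431 / 9 ≈ 936.78

y ≈ 937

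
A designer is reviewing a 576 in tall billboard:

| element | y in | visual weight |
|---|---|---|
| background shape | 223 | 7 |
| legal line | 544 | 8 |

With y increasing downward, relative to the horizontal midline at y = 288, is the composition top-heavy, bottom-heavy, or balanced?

bottom-heavy

Total weight = 7 + 8 = 15.
Σw·y = 7·223 + 8·544 = 5913, so ȳ = 5913/15 ≈ 394.20.
Since 394.2 is below (larger y than) 288, the composition reads bottom-heavy.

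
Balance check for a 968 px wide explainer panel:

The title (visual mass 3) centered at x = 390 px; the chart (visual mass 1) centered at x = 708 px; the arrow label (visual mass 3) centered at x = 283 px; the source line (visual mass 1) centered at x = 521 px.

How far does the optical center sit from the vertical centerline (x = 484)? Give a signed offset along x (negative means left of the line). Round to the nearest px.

≈ -78 px

Total weight = 3 + 1 + 3 + 1 = 8.
x-moment: 3·390 + 1·708 + 3·283 + 1·521 = 3248; centroid 3248/8 ≈ 406.00.
Difference: 406.00 − 484 ≈ -78.00.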